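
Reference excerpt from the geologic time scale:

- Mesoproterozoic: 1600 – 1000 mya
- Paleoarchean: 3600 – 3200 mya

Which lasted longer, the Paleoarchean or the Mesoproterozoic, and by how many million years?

Mesoproterozoic, by 200 million years

Paleoarchean: 3600 − 3200 = 400 Myr.
Mesoproterozoic: 1600 − 1000 = 600 Myr.
Difference: 600 − 400 = 200 Myr, so the Mesoproterozoic was longer.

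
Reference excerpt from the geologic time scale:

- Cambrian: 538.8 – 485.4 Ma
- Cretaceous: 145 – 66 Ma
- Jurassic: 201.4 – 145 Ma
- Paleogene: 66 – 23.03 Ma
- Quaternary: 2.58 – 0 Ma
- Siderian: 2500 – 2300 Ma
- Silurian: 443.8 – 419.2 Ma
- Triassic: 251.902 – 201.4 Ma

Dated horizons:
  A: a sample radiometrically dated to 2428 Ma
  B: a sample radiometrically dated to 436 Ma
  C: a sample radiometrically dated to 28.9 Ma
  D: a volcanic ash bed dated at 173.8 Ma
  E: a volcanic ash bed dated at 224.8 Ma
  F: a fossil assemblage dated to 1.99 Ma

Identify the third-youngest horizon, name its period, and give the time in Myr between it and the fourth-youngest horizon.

D, in the Jurassic; 51 million years to E

Sorted youngest-first by Ma: F (1.99), C (28.9), D (173.8), E (224.8), B (436), A (2428).
The third youngest is D at 173.8 Ma, which lies in 201.4–145 Ma: the Jurassic.
The fourth youngest is E at 224.8 Ma; separation = |173.8 − 224.8| = 51 Myr.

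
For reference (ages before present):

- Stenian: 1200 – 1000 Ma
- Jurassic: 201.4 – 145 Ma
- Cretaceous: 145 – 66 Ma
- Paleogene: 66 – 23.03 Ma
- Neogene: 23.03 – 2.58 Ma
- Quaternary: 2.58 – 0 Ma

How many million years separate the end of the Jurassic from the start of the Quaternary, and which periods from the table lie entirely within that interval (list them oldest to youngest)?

End of Jurassic = 145 Ma; start of Quaternary = 2.58 Ma.
Gap = 145 − 2.58 = 142.42 Myr.
Periods wholly inside 145–2.58 Ma: Cretaceous (145–66), Paleogene (66–23.03), Neogene (23.03–2.58).

142.42 million years; Cretaceous, Paleogene, Neogene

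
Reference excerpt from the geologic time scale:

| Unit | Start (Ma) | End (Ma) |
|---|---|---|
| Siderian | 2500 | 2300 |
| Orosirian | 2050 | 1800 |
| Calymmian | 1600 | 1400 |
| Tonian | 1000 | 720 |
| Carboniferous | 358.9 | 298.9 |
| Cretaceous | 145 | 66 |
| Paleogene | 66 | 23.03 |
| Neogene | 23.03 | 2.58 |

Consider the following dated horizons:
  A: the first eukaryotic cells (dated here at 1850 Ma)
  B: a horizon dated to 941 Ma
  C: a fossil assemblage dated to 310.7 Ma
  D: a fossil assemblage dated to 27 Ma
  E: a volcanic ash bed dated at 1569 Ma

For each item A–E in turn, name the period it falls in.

A — Orosirian; B — Tonian; C — Carboniferous; D — Paleogene; E — Calymmian

Match each age against the start–end ranges in the excerpt: A = 1850 Ma → Orosirian (2050–1800); B = 941 Ma → Tonian (1000–720); C = 310.7 Ma → Carboniferous (358.9–298.9); D = 27 Ma → Paleogene (66–23.03); E = 1569 Ma → Calymmian (1600–1400).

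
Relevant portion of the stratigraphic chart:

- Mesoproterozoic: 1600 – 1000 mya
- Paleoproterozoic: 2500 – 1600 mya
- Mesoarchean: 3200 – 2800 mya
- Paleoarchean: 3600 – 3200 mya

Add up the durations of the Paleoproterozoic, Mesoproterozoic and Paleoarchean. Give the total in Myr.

1900 million years

Each duration: Paleoproterozoic = 900; Mesoproterozoic = 600; Paleoarchean = 400.
Sum: 900 + 600 + 400 = 1900 Myr.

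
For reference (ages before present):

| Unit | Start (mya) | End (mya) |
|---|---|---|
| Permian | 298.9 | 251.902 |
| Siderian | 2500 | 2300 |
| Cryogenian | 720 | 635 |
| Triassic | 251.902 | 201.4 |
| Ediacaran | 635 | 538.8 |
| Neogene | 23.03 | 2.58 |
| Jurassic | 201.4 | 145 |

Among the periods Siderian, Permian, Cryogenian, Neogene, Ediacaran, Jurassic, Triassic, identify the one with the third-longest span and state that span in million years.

Durations: Siderian 200; Permian 46.998; Cryogenian 85; Neogene 20.45; Ediacaran 96.2; Jurassic 56.4; Triassic 50.502 Myr.
Sorted longest-first: Siderian (200), Ediacaran (96.2), Cryogenian (85), Jurassic (56.4), Triassic (50.502), Permian (46.998), Neogene (20.45).
The third longest is Cryogenian at 85 Myr.

Cryogenian, 85 million years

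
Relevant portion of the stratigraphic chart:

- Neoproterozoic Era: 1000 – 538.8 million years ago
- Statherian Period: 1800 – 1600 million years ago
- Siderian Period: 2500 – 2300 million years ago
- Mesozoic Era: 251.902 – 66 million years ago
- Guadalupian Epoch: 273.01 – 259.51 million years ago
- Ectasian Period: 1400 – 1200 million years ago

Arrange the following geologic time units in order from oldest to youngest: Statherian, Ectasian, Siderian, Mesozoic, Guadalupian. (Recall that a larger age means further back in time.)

Read off each span (Ma): Statherian 1800–1600; Ectasian 1400–1200; Siderian 2500–2300; Mesozoic 251.902–66; Guadalupian 273.01–259.51.
Larger Ma is older, so oldest→youngest is Siderian, Statherian, Ectasian, Guadalupian, Mesozoic.

Siderian → Statherian → Ectasian → Guadalupian → Mesozoic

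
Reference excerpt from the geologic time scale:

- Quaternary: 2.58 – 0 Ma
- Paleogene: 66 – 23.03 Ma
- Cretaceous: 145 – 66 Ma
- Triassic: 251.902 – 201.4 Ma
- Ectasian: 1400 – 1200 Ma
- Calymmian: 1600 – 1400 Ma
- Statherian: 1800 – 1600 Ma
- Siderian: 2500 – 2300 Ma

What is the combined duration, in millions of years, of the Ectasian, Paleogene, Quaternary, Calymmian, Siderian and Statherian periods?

Duration is start − end for each: (1400 − 1200) + (66 − 23.03) + (2.58 − 0) + (1600 − 1400) + (2500 − 2300) + (1800 − 1600).
That is 200 + 42.97 + 2.58 + 200 + 200 + 200, which totals 845.55 million years.

845.55 million years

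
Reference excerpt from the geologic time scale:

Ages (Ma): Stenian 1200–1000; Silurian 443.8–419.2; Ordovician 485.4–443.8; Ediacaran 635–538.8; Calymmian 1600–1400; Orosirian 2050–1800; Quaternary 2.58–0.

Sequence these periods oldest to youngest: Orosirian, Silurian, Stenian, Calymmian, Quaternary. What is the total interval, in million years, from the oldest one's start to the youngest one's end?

From the excerpt: Orosirian 2050–1800; Silurian 443.8–419.2; Stenian 1200–1000; Calymmian 1600–1400; Quaternary 2.58–0 (Ma).
Larger Ma is earlier, so the oldest is Orosirian and the youngest is Quaternary; oldest to youngest: Orosirian, Calymmian, Stenian, Silurian, Quaternary.
Oldest start 2050 minus youngest end 0 gives 2050 Myr overall.

Orosirian, Calymmian, Stenian, Silurian, Quaternary; total span 2050 Myr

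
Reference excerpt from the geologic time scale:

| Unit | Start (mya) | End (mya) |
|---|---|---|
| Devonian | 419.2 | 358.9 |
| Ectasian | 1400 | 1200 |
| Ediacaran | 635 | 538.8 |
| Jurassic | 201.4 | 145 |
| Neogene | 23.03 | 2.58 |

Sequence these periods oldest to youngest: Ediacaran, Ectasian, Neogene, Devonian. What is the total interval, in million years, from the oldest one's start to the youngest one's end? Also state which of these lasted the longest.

Ectasian → Ediacaran → Devonian → Neogene; total span 1397.42 Myr; longest is Ectasian

From the excerpt: Ediacaran 635–538.8; Ectasian 1400–1200; Neogene 23.03–2.58; Devonian 419.2–358.9 (Ma).
Larger Ma is earlier, so the oldest is Ectasian and the youngest is Neogene; oldest to youngest: Ectasian, Ediacaran, Devonian, Neogene.
Oldest start 1400 minus youngest end 2.58 gives 1397.42 Myr overall.
Individual lengths (start − end): Neogene 20.45; Ediacaran 96.2; Devonian 60.3; Ectasian 200. The largest is Ectasian at 200 Myr.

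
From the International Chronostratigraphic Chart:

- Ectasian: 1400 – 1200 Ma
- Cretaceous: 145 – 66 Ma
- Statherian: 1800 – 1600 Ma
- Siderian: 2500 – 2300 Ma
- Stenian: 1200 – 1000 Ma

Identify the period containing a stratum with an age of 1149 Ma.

Stenian

1149 Ma lies between 1200 and 1000 Ma, so it falls in the Stenian.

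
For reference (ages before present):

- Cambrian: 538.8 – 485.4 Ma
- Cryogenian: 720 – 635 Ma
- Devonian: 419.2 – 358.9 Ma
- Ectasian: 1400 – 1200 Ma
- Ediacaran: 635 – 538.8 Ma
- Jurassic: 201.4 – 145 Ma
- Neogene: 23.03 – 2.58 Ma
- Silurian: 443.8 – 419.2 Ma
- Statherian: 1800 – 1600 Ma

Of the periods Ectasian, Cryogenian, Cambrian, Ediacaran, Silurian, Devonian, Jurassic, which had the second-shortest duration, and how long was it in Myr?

Durations: Ectasian 200; Cryogenian 85; Cambrian 53.4; Ediacaran 96.2; Silurian 24.6; Devonian 60.3; Jurassic 56.4 Myr.
Sorted shortest-first: Silurian (24.6), Cambrian (53.4), Jurassic (56.4), Devonian (60.3), Cryogenian (85), Ediacaran (96.2), Ectasian (200).
The second shortest is Cambrian at 53.4 Myr.

Cambrian, 53.4 million years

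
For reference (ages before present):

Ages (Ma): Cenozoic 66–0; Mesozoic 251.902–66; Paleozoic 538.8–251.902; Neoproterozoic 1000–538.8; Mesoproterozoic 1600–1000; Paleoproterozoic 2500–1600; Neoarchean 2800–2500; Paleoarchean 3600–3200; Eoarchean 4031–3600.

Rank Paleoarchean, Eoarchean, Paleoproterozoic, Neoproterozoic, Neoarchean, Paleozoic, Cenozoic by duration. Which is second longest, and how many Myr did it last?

Start − end for each: Paleoarchean 3600 − 3200 = 400; Eoarchean 4031 − 3600 = 431; Paleoproterozoic 2500 − 1600 = 900; Neoproterozoic 1000 − 538.8 = 461.2; Neoarchean 2800 − 2500 = 300; Paleozoic 538.8 − 251.902 = 286.898; Cenozoic 66 − 0 = 66.
Ranking these from longest: Paleoproterozoic > Neoproterozoic > Eoarchean > Paleoarchean > Neoarchean > Paleozoic > Cenozoic.
Position 2 in that ranking is Neoproterozoic, which lasted 461.2 Myr.

Neoproterozoic, 461.2 million years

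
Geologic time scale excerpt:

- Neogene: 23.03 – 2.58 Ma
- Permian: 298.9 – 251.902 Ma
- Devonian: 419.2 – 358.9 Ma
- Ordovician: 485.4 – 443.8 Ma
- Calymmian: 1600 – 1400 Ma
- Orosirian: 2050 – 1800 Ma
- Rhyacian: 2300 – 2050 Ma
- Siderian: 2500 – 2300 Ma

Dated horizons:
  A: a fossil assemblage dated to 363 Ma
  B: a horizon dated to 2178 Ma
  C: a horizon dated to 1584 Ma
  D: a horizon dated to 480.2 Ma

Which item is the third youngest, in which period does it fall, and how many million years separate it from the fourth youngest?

Sorted youngest-first by Ma: A (363), D (480.2), C (1584), B (2178).
The third youngest is C at 1584 Ma, which lies in 1600–1400 Ma: the Calymmian.
The fourth youngest is B at 2178 Ma; separation = |1584 − 2178| = 594 Myr.

C, in the Calymmian; 594 million years to B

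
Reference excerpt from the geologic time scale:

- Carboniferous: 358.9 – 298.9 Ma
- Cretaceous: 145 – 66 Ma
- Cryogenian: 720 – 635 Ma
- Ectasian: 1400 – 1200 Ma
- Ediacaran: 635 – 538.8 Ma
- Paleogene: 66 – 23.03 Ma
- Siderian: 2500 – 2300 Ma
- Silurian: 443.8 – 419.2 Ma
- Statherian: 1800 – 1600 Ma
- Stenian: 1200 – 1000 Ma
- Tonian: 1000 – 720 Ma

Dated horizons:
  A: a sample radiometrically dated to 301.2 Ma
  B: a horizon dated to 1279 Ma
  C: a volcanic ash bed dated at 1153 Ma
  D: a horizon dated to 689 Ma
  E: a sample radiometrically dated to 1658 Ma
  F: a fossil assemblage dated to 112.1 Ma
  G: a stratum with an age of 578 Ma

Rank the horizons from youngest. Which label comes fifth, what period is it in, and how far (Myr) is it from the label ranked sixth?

C, in the Stenian; 126 million years to B

Sorted youngest-first by Ma: F (112.1), A (301.2), G (578), D (689), C (1153), B (1279), E (1658).
The fifth youngest is C at 1153 Ma, which lies in 1200–1000 Ma: the Stenian.
The sixth youngest is B at 1279 Ma; separation = |1153 − 1279| = 126 Myr.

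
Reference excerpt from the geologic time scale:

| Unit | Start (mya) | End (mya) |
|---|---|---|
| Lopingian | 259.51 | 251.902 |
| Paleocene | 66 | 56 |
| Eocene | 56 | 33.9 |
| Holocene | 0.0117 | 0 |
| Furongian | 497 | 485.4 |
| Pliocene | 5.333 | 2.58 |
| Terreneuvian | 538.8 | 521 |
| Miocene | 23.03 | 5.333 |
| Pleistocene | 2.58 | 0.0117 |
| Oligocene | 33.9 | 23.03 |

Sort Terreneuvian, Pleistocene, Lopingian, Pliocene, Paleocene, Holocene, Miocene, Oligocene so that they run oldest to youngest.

Terreneuvian, Lopingian, Paleocene, Oligocene, Miocene, Pliocene, Pleistocene, Holocene

The oldest of these is Terreneuvian (starts 538.8 Ma) and the youngest is Holocene (ends 0 Ma).
In between, by decreasing start age: Lopingian (259.51), Paleocene (66), Oligocene (33.9), Miocene (23.03), Pliocene (5.333), Pleistocene (2.58).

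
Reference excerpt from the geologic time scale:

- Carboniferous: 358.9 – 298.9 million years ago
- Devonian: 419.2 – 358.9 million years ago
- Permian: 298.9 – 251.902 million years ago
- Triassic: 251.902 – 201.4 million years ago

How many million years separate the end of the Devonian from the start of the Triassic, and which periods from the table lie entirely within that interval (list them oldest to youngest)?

106.998 million years; Carboniferous, Permian

The Devonian closes at 358.9 Ma and the Triassic opens at 251.902 Ma, so the interval is 358.9 − 251.902 = 106.998 Myr.
A period fits inside if it starts at or after 358.9 Ma and ends at or before 251.902 Ma; oldest first that gives Carboniferous, Permian.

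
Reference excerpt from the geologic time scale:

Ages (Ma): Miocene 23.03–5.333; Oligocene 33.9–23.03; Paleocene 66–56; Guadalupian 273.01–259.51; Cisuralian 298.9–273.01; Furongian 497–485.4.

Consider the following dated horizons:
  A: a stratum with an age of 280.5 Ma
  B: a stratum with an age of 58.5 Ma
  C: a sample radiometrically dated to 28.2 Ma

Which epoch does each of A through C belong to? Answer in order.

A — Cisuralian; B — Paleocene; C — Oligocene

A: 280.5 Ma lies in 298.9–273.01 Ma, so Cisuralian.
B: 58.5 Ma lies in 66–56 Ma, so Paleocene.
C: 28.2 Ma lies in 33.9–23.03 Ma, so Oligocene.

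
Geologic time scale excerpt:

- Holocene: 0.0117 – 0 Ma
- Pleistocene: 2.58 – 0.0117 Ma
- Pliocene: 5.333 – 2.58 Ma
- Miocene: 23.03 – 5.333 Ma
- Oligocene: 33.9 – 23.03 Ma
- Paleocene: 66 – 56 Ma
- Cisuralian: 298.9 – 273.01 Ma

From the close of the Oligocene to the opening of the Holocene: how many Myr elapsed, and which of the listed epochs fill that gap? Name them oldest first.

23.0183 million years; Miocene, Pliocene, Pleistocene

The Oligocene closes at 23.03 Ma and the Holocene opens at 0.0117 Ma, so the interval is 23.03 − 0.0117 = 23.0183 Myr.
An epoch fits inside if it starts at or after 23.03 Ma and ends at or before 0.0117 Ma; oldest first that gives Miocene, Pliocene, Pleistocene.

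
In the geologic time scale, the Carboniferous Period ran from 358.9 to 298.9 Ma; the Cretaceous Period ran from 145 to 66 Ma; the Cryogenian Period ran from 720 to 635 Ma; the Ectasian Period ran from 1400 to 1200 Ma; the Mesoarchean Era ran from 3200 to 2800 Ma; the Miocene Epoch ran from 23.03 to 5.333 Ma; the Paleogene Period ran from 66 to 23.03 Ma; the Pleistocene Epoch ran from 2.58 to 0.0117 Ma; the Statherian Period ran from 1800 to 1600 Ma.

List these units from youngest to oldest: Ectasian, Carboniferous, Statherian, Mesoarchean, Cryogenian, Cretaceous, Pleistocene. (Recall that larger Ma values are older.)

The oldest of these is Mesoarchean (starts 3200 Ma) and the youngest is Pleistocene (ends 0.0117 Ma).
In between, by decreasing start age: Statherian (1800), Ectasian (1400), Cryogenian (720), Carboniferous (358.9), Cretaceous (145).
Listing youngest first means reversing that sequence.

Pleistocene, Cretaceous, Carboniferous, Cryogenian, Ectasian, Statherian, Mesoarchean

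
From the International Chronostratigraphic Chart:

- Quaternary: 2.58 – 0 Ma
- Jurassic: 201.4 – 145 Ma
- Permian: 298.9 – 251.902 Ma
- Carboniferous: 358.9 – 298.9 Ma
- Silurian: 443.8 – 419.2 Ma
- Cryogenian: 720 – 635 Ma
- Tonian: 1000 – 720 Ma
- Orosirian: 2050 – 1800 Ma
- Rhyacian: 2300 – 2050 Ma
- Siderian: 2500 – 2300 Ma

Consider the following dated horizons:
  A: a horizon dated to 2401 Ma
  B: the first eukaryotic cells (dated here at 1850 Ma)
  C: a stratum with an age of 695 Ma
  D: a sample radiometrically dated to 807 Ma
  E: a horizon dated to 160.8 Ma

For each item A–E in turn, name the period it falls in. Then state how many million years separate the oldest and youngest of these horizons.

A — Siderian; B — Orosirian; C — Cryogenian; D — Tonian; E — Jurassic; span 2240.2 million years

Match each age against the start–end ranges in the excerpt: A = 2401 Ma → Siderian (2500–2300); B = 1850 Ma → Orosirian (2050–1800); C = 695 Ma → Cryogenian (720–635); D = 807 Ma → Tonian (1000–720); E = 160.8 Ma → Jurassic (201.4–145).
The largest age is 2401 Ma and the smallest is 160.8 Ma; their difference is 2240.2 Myr.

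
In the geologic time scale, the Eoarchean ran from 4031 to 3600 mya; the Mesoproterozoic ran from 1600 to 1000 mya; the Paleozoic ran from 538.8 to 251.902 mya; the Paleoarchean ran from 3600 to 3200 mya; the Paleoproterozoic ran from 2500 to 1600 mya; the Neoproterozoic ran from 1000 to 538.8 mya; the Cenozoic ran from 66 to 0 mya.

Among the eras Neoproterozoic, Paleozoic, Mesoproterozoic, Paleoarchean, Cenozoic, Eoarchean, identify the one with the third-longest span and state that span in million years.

Eoarchean, 431 million years

Durations: Neoproterozoic 461.2; Paleozoic 286.898; Mesoproterozoic 600; Paleoarchean 400; Cenozoic 66; Eoarchean 431 Myr.
Sorted longest-first: Mesoproterozoic (600), Neoproterozoic (461.2), Eoarchean (431), Paleoarchean (400), Paleozoic (286.898), Cenozoic (66).
The third longest is Eoarchean at 431 Myr.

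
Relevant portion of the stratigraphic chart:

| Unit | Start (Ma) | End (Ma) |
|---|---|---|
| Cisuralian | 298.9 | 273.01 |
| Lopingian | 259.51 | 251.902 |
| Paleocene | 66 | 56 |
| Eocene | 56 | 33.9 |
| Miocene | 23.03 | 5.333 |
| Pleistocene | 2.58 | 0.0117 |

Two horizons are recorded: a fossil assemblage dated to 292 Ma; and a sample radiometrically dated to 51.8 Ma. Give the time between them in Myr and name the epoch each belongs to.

240.2 million years apart; the first in the Cisuralian, the second in the Eocene

Elapsed time: 292 − 51.8 = 240.2 Myr.
292 Ma lies within 298.9–273.01 Ma: Cisuralian.
51.8 Ma lies within 56–33.9 Ma: Eocene.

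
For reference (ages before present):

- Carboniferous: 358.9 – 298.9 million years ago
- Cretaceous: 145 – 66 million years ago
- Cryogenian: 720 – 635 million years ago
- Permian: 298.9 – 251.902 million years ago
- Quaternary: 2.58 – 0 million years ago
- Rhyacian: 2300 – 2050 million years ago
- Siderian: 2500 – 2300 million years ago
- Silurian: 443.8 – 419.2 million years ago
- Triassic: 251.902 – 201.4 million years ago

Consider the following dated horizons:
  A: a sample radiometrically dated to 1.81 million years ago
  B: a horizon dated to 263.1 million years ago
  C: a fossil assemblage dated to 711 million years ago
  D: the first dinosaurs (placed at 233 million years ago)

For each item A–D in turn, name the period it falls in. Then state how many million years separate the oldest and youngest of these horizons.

A — Quaternary; B — Permian; C — Cryogenian; D — Triassic; span 709.19 million years

Match each age against the start–end ranges in the excerpt: A = 1.81 Ma → Quaternary (2.58–0); B = 263.1 Ma → Permian (298.9–251.902); C = 711 Ma → Cryogenian (720–635); D = 233 Ma → Triassic (251.902–201.4).
The largest age is 711 Ma and the smallest is 1.81 Ma; their difference is 709.19 Myr.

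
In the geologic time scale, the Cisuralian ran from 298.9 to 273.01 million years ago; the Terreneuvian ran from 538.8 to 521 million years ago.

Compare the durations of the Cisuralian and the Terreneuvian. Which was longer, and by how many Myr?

Cisuralian, by 8.09 million years

Cisuralian: 298.9 − 273.01 = 25.89 Myr.
Terreneuvian: 538.8 − 521 = 17.8 Myr.
Difference: 25.89 − 17.8 = 8.09 Myr, so the Cisuralian was longer.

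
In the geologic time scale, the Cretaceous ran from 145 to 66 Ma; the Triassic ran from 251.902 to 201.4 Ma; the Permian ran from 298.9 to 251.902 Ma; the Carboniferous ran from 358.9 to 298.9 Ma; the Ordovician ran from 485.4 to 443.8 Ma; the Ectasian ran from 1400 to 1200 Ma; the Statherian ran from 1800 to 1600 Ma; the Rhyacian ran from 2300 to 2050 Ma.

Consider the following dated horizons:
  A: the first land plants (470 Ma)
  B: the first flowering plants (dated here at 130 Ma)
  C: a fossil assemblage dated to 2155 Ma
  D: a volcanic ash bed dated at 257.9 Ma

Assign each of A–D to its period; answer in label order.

A — Ordovician; B — Cretaceous; C — Rhyacian; D — Permian

Match each age against the start–end ranges in the excerpt: A = 470 Ma → Ordovician (485.4–443.8); B = 130 Ma → Cretaceous (145–66); C = 2155 Ma → Rhyacian (2300–2050); D = 257.9 Ma → Permian (298.9–251.902).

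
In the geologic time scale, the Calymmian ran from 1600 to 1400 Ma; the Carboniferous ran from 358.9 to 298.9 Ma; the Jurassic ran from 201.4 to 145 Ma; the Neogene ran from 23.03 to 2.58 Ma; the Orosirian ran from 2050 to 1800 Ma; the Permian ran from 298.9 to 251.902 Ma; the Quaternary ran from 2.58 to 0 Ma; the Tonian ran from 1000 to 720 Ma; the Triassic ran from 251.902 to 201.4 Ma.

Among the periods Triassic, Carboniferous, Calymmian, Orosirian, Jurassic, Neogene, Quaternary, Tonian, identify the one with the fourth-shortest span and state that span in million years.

Start − end for each: Triassic 251.902 − 201.4 = 50.502; Carboniferous 358.9 − 298.9 = 60; Calymmian 1600 − 1400 = 200; Orosirian 2050 − 1800 = 250; Jurassic 201.4 − 145 = 56.4; Neogene 23.03 − 2.58 = 20.45; Quaternary 2.58 − 0 = 2.58; Tonian 1000 − 720 = 280.
Ranking these from shortest: Quaternary < Neogene < Triassic < Jurassic < Carboniferous < Calymmian < Orosirian < Tonian.
Position 4 in that ranking is Jurassic, which lasted 56.4 Myr.

Jurassic, 56.4 million years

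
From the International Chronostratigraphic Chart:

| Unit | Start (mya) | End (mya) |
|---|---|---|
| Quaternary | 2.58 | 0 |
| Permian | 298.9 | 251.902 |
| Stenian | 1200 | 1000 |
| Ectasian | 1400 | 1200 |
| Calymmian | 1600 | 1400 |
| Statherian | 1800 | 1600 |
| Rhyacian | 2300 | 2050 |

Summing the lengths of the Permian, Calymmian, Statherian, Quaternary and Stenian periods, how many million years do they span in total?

Duration is start − end for each: (298.9 − 251.902) + (1600 − 1400) + (1800 − 1600) + (2.58 − 0) + (1200 − 1000).
That is 46.998 + 200 + 200 + 2.58 + 200, which totals 649.578 million years.

649.578 million years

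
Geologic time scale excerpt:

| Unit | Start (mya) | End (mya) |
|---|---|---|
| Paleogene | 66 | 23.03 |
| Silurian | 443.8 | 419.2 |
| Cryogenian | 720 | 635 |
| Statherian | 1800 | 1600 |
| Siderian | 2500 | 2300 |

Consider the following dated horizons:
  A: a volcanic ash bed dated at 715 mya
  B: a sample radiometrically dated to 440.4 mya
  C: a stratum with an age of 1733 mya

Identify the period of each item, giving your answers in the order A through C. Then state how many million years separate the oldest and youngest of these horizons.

A — Cryogenian; B — Silurian; C — Statherian; span 1292.6 million years

Match each age against the start–end ranges in the excerpt: A = 715 Ma → Cryogenian (720–635); B = 440.4 Ma → Silurian (443.8–419.2); C = 1733 Ma → Statherian (1800–1600).
The largest age is 1733 Ma and the smallest is 440.4 Ma; their difference is 1292.6 Myr.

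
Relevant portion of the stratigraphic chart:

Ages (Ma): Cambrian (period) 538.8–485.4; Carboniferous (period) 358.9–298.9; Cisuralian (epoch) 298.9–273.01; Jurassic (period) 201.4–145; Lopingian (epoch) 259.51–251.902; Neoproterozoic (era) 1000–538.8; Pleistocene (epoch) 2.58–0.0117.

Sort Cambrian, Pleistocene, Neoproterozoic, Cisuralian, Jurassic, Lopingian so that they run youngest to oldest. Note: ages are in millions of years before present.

Read off each span (Ma): Cambrian 538.8–485.4; Pleistocene 2.58–0.0117; Neoproterozoic 1000–538.8; Cisuralian 298.9–273.01; Jurassic 201.4–145; Lopingian 259.51–251.902.
Larger Ma is older, so oldest→youngest is Neoproterozoic, Cambrian, Cisuralian, Lopingian, Jurassic, Pleistocene; reverse it for youngest→oldest.

Pleistocene, Jurassic, Lopingian, Cisuralian, Cambrian, Neoproterozoic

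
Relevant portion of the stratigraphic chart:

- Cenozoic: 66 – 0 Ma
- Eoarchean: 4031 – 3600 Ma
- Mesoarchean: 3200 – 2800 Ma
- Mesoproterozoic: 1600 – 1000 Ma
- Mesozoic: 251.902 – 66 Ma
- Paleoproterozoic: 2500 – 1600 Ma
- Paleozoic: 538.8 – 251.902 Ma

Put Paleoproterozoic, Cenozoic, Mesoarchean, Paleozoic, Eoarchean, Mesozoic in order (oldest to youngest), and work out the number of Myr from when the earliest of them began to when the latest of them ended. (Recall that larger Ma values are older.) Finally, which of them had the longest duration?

Start ages (Ma): Eoarchean 4031, Mesoarchean 3200, Paleoproterozoic 2500, Paleozoic 538.8, Mesozoic 251.902, Cenozoic 66.
Ordered oldest to youngest: Eoarchean, Mesoarchean, Paleoproterozoic, Paleozoic, Mesozoic, Cenozoic.
Span = 4031 − 0 = 4031 Myr.
Durations: Mesozoic 185.902, Mesoarchean 400, Eoarchean 431, Cenozoic 66, Paleoproterozoic 900, Paleozoic 286.898 → longest is Paleoproterozoic (900 Myr).

Eoarchean, Mesoarchean, Paleoproterozoic, Paleozoic, Mesozoic, Cenozoic; total span 4031 Myr; longest is Paleoproterozoic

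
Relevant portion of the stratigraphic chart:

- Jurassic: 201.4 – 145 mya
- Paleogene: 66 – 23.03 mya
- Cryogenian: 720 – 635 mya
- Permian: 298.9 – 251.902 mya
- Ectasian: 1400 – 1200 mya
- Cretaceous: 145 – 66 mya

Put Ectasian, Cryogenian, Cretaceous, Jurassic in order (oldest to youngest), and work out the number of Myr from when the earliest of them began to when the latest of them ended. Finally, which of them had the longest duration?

From the excerpt: Ectasian 1400–1200; Cryogenian 720–635; Cretaceous 145–66; Jurassic 201.4–145 (Ma).
Larger Ma is earlier, so the oldest is Ectasian and the youngest is Cretaceous; oldest to youngest: Ectasian, Cryogenian, Jurassic, Cretaceous.
Oldest start 1400 minus youngest end 66 gives 1334 Myr overall.
Individual lengths (start − end): Ectasian 200; Cryogenian 85; Cretaceous 79; Jurassic 56.4. The largest is Ectasian at 200 Myr.

Ectasian → Cryogenian → Jurassic → Cretaceous; total span 1334 Myr; longest is Ectasian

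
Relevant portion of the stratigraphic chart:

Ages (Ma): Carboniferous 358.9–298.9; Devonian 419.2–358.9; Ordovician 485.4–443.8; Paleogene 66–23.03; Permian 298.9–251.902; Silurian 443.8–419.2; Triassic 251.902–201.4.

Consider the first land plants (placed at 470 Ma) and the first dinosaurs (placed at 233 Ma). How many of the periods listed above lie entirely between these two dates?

4

470 Ma sits inside the Ordovician (485.4–443.8) and 233 Ma inside the Triassic (251.902–201.4); neither of those is wholly between the two dates.
The listed periods lying completely between them are Silurian, Devonian, Carboniferous, Permian — 4 in all.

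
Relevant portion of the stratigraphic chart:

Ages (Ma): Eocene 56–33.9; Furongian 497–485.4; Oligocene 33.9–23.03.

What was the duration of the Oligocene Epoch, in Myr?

33.9 − 23.03 = 10.87 million years.

10.87 million years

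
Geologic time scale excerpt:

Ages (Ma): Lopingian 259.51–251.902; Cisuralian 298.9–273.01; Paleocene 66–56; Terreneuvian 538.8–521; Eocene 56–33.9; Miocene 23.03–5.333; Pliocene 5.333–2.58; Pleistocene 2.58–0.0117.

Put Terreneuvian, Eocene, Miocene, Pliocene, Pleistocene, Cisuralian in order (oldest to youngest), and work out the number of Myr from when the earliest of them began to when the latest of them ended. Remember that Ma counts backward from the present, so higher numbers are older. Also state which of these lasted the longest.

Terreneuvian → Cisuralian → Eocene → Miocene → Pliocene → Pleistocene; total span 538.7883 Myr; longest is Cisuralian

From the excerpt: Terreneuvian 538.8–521; Eocene 56–33.9; Miocene 23.03–5.333; Pliocene 5.333–2.58; Pleistocene 2.58–0.0117; Cisuralian 298.9–273.01 (Ma).
Larger Ma is earlier, so the oldest is Terreneuvian and the youngest is Pleistocene; oldest to youngest: Terreneuvian, Cisuralian, Eocene, Miocene, Pliocene, Pleistocene.
Oldest start 538.8 minus youngest end 0.0117 gives 538.7883 Myr overall.
Individual lengths (start − end): Eocene 22.1; Pliocene 2.753; Miocene 17.697; Terreneuvian 17.8; Cisuralian 25.89; Pleistocene 2.5683. The largest is Cisuralian at 25.89 Myr.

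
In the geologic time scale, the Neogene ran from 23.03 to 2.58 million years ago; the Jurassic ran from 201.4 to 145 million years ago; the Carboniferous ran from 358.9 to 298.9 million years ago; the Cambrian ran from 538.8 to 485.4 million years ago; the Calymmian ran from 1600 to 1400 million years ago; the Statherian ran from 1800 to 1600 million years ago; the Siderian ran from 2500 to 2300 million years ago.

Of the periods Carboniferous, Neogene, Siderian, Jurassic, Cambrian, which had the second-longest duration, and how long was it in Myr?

Durations: Carboniferous 60; Neogene 20.45; Siderian 200; Jurassic 56.4; Cambrian 53.4 Myr.
Sorted longest-first: Siderian (200), Carboniferous (60), Jurassic (56.4), Cambrian (53.4), Neogene (20.45).
The second longest is Carboniferous at 60 Myr.

Carboniferous, 60 million years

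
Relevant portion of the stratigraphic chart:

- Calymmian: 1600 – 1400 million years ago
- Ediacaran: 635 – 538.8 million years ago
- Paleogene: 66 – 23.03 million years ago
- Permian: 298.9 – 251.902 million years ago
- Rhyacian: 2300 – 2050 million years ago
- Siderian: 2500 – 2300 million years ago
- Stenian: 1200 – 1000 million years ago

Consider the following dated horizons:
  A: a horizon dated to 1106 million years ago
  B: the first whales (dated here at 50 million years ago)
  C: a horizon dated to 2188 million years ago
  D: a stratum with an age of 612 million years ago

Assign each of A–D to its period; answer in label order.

A — Stenian; B — Paleogene; C — Rhyacian; D — Ediacaran

A: 1106 Ma lies in 1200–1000 Ma, so Stenian.
B: 50 Ma lies in 66–23.03 Ma, so Paleogene.
C: 2188 Ma lies in 2300–2050 Ma, so Rhyacian.
D: 612 Ma lies in 635–538.8 Ma, so Ediacaran.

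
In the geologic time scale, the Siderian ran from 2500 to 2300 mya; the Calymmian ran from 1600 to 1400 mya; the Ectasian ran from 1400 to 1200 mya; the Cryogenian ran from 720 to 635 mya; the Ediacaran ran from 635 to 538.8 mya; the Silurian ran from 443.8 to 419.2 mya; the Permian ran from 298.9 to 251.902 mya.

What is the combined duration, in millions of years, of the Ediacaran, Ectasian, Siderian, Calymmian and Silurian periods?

Each duration: Ediacaran = 96.2; Ectasian = 200; Siderian = 200; Calymmian = 200; Silurian = 24.6.
Sum: 96.2 + 200 + 200 + 200 + 24.6 = 720.8 Myr.

720.8 million years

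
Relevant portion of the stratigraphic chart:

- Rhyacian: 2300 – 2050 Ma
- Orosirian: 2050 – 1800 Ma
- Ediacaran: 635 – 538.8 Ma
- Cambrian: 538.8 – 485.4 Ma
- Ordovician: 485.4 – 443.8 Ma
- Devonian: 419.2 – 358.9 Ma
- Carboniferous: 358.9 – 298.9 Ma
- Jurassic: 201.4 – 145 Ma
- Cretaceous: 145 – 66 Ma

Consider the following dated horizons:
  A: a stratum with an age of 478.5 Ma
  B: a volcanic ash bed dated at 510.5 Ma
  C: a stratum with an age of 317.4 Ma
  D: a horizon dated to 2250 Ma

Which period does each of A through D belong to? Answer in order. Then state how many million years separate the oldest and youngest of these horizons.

A: 478.5 Ma lies in 485.4–443.8 Ma, so Ordovician.
B: 510.5 Ma lies in 538.8–485.4 Ma, so Cambrian.
C: 317.4 Ma lies in 358.9–298.9 Ma, so Carboniferous.
D: 2250 Ma lies in 2300–2050 Ma, so Rhyacian.
Oldest = 2250 Ma, youngest = 317.4 Ma → span 1932.6 Myr.

A — Ordovician; B — Cambrian; C — Carboniferous; D — Rhyacian; span 1932.6 million years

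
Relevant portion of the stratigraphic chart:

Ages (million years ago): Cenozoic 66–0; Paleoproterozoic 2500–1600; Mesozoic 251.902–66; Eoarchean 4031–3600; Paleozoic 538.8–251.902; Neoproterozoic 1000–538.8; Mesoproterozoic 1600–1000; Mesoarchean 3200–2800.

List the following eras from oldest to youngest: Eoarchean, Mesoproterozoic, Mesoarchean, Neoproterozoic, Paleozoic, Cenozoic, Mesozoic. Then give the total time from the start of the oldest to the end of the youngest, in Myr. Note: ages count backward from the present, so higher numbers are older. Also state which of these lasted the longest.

Eoarchean → Mesoarchean → Mesoproterozoic → Neoproterozoic → Paleozoic → Mesozoic → Cenozoic; total span 4031 Myr; longest is Mesoproterozoic

Start ages (Ma): Eoarchean 4031, Mesoarchean 3200, Mesoproterozoic 1600, Neoproterozoic 1000, Paleozoic 538.8, Mesozoic 251.902, Cenozoic 66.
Ordered oldest to youngest: Eoarchean, Mesoarchean, Mesoproterozoic, Neoproterozoic, Paleozoic, Mesozoic, Cenozoic.
Span = 4031 − 0 = 4031 Myr.
Durations: Mesoproterozoic 600, Mesozoic 185.902, Eoarchean 431, Neoproterozoic 461.2, Cenozoic 66, Mesoarchean 400, Paleozoic 286.898 → longest is Mesoproterozoic (600 Myr).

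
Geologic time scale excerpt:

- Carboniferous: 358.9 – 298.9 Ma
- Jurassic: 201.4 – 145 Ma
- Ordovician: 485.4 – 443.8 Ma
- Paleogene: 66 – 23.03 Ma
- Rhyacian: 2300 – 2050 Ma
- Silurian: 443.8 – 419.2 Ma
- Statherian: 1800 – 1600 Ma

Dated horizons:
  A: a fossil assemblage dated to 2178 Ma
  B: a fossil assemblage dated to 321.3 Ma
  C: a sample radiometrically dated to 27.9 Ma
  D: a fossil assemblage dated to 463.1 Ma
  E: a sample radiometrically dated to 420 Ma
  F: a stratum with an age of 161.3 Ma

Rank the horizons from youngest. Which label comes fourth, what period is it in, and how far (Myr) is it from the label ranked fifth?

Smaller Ma means younger, so youngest first: C 27.9 < F 161.3 < B 321.3 < E 420 < D 463.1 < A 2178.
Counting 4 along gives E (420 Ma); the excerpt puts that inside the Silurian, 443.8–419.2 Ma.
Next in line is D (463.1 Ma), and 463.1 − 420 = 43.1 Myr.

E, in the Silurian; 43.1 million years to D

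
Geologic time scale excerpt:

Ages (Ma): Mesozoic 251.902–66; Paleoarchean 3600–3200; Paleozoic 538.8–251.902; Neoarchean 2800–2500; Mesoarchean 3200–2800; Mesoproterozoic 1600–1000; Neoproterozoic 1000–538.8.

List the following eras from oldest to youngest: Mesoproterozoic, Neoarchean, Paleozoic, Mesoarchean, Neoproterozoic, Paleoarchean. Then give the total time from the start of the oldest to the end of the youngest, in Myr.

Start ages (Ma): Paleoarchean 3600, Mesoarchean 3200, Neoarchean 2800, Mesoproterozoic 1600, Neoproterozoic 1000, Paleozoic 538.8.
Ordered oldest to youngest: Paleoarchean, Mesoarchean, Neoarchean, Mesoproterozoic, Neoproterozoic, Paleozoic.
Span = 3600 − 251.902 = 3348.098 Myr.

Paleoarchean, Mesoarchean, Neoarchean, Mesoproterozoic, Neoproterozoic, Paleozoic; total span 3348.098 Myr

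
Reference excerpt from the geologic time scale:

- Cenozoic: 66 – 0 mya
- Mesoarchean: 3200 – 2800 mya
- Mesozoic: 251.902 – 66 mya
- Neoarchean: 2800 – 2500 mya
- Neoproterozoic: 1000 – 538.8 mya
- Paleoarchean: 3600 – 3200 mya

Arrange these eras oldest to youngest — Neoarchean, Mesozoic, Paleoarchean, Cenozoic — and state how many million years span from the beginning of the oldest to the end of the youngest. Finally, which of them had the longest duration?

From the excerpt: Neoarchean 2800–2500; Mesozoic 251.902–66; Paleoarchean 3600–3200; Cenozoic 66–0 (Ma).
Larger Ma is earlier, so the oldest is Paleoarchean and the youngest is Cenozoic; oldest to youngest: Paleoarchean, Neoarchean, Mesozoic, Cenozoic.
Oldest start 3600 minus youngest end 0 gives 3600 Myr overall.
Individual lengths (start − end): Cenozoic 66; Mesozoic 185.902; Paleoarchean 400; Neoarchean 300. The largest is Paleoarchean at 400 Myr.

Paleoarchean → Neoarchean → Mesozoic → Cenozoic; total span 3600 Myr; longest is Paleoarchean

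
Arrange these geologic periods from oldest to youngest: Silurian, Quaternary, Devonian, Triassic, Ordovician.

Ordovician, Silurian, Devonian, Triassic, Quaternary

Era membership (oldest first within each) — Paleozoic: Ordovician, Silurian, Devonian; Mesozoic: Triassic; Cenozoic: Quaternary. Paleozoic precedes Mesozoic, which precedes Cenozoic. Concatenating the groups in that era order gives oldest to youngest directly.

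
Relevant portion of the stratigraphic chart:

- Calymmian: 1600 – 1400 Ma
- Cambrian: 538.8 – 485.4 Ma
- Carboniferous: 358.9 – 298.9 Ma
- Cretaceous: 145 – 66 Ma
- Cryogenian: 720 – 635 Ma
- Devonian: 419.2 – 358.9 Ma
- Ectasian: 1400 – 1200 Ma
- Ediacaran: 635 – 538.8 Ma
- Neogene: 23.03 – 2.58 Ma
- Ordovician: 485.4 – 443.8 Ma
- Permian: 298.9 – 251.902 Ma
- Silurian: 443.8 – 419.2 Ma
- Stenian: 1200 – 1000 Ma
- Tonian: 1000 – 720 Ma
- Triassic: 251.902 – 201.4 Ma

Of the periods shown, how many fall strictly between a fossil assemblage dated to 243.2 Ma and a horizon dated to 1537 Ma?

11

The older date is 1537 Ma and the younger is 243.2 Ma.
Periods with start < 1537 and end > 243.2 Ma: Ectasian (1400–1200), Stenian (1200–1000), Tonian (1000–720), Cryogenian (720–635), Ediacaran (635–538.8), Cambrian (538.8–485.4), Ordovician (485.4–443.8), Silurian (443.8–419.2), Devonian (419.2–358.9), Carboniferous (358.9–298.9), Permian (298.9–251.902).
That is 11 complete periods.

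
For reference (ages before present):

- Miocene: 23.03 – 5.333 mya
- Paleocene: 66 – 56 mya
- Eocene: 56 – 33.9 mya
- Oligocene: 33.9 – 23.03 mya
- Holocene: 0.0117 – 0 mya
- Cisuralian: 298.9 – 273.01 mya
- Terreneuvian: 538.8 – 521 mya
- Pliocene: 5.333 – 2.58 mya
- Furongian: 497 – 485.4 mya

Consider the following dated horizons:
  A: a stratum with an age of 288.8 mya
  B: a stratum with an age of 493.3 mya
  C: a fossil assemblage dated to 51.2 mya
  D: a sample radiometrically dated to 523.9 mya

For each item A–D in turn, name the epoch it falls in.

A — Cisuralian; B — Furongian; C — Eocene; D — Terreneuvian

A: 288.8 Ma lies in 298.9–273.01 Ma, so Cisuralian.
B: 493.3 Ma lies in 497–485.4 Ma, so Furongian.
C: 51.2 Ma lies in 56–33.9 Ma, so Eocene.
D: 523.9 Ma lies in 538.8–521 Ma, so Terreneuvian.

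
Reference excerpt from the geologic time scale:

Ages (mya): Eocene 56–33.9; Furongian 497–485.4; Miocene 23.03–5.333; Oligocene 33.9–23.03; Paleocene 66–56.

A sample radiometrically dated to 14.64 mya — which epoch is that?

Miocene

14.64 Ma lies between 23.03 and 5.333 Ma, so it falls in the Miocene.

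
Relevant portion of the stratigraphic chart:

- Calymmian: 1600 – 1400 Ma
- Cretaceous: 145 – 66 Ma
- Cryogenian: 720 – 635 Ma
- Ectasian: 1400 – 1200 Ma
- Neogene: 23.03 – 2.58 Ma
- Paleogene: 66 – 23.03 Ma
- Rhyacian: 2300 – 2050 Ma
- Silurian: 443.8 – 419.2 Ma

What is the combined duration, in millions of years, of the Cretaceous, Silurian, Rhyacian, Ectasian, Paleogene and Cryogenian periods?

Each duration: Cretaceous = 79; Silurian = 24.6; Rhyacian = 250; Ectasian = 200; Paleogene = 42.97; Cryogenian = 85.
Sum: 79 + 24.6 + 250 + 200 + 42.97 + 85 = 681.57 Myr.

681.57 million years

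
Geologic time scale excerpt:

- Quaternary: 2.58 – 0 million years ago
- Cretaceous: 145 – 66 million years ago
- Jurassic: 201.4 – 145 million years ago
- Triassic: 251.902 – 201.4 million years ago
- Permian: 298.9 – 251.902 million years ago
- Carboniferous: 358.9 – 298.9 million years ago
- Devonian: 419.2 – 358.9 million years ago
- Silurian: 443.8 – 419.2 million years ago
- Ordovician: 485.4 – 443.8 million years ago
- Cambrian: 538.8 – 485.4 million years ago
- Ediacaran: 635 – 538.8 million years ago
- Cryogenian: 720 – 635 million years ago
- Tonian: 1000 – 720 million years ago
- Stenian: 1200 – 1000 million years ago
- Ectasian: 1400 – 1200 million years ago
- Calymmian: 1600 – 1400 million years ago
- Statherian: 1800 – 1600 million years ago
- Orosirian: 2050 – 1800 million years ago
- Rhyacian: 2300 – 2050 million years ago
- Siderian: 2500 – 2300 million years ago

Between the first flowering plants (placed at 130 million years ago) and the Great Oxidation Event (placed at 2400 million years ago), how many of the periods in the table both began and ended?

The older date is 2400 Ma and the younger is 130 Ma.
Periods with start < 2400 and end > 130 Ma: Rhyacian (2300–2050), Orosirian (2050–1800), Statherian (1800–1600), Calymmian (1600–1400), Ectasian (1400–1200), Stenian (1200–1000), Tonian (1000–720), Cryogenian (720–635), Ediacaran (635–538.8), Cambrian (538.8–485.4), Ordovician (485.4–443.8), Silurian (443.8–419.2), Devonian (419.2–358.9), Carboniferous (358.9–298.9), Permian (298.9–251.902), Triassic (251.902–201.4), Jurassic (201.4–145).
That is 17 complete periods.

17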